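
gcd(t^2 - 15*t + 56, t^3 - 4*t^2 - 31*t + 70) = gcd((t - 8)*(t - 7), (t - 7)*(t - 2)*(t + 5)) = t - 7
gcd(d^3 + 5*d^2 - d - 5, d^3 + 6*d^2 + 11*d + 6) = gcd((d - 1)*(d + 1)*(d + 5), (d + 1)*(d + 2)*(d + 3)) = d + 1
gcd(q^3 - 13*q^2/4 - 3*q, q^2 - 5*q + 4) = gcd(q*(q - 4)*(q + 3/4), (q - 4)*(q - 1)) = q - 4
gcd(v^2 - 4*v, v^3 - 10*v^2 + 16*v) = v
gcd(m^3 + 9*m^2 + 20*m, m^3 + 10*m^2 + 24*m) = m^2 + 4*m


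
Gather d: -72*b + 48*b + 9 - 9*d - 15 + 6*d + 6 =-24*b - 3*d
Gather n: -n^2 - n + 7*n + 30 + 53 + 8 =-n^2 + 6*n + 91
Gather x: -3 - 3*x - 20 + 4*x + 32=x + 9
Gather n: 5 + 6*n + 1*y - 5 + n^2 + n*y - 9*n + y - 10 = n^2 + n*(y - 3) + 2*y - 10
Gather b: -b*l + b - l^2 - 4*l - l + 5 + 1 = b*(1 - l) - l^2 - 5*l + 6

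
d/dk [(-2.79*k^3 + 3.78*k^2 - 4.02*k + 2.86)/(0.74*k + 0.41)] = (-4.1292*k^3 - 0.634500000000001*k^2 + 3.0996*k - 3.7646)/(0.5476*k^2 + 0.6068*k + 0.1681)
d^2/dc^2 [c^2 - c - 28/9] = 2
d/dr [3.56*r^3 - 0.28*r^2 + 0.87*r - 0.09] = 10.68*r^2 - 0.56*r + 0.87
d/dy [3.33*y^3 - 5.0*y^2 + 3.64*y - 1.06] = 9.99*y^2 - 10.0*y + 3.64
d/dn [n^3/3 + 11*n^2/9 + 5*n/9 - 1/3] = n^2 + 22*n/9 + 5/9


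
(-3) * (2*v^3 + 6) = -6*v^3 - 18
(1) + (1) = 2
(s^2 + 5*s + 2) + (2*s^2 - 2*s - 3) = 3*s^2 + 3*s - 1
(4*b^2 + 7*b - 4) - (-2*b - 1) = 4*b^2 + 9*b - 3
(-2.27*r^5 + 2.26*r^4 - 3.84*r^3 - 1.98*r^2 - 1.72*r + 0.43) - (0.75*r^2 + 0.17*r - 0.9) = -2.27*r^5 + 2.26*r^4 - 3.84*r^3 - 2.73*r^2 - 1.89*r + 1.33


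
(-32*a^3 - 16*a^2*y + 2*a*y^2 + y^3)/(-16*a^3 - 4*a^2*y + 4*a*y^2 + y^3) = (-4*a + y)/(-2*a + y)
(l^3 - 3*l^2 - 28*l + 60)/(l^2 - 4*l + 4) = (l^2 - l - 30)/(l - 2)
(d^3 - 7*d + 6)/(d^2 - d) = d + 1 - 6/d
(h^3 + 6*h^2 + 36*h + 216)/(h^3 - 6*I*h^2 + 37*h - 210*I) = (h^2 + 6*h*(1 - I) - 36*I)/(h^2 - 12*I*h - 35)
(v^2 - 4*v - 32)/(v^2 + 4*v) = (v - 8)/v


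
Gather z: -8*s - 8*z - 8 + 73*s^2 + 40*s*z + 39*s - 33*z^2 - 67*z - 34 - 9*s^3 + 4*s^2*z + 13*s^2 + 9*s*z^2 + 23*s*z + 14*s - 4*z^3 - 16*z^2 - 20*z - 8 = -9*s^3 + 86*s^2 + 45*s - 4*z^3 + z^2*(9*s - 49) + z*(4*s^2 + 63*s - 95) - 50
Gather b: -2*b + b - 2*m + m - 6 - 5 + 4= -b - m - 7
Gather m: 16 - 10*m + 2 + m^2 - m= m^2 - 11*m + 18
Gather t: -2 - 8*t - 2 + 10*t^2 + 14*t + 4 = 10*t^2 + 6*t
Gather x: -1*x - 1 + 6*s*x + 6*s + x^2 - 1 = 6*s + x^2 + x*(6*s - 1) - 2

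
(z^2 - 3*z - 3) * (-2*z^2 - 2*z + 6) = -2*z^4 + 4*z^3 + 18*z^2 - 12*z - 18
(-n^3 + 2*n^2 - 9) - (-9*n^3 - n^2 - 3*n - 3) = 8*n^3 + 3*n^2 + 3*n - 6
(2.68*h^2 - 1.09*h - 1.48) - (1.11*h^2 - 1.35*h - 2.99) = 1.57*h^2 + 0.26*h + 1.51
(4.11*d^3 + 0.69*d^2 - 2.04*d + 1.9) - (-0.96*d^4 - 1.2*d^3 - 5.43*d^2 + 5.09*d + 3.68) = 0.96*d^4 + 5.31*d^3 + 6.12*d^2 - 7.13*d - 1.78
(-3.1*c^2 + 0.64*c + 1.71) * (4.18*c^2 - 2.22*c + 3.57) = -12.958*c^4 + 9.5572*c^3 - 5.34*c^2 - 1.5114*c + 6.1047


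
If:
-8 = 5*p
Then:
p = -8/5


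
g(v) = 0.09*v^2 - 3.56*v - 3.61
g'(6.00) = -2.48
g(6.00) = -21.73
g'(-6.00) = -4.64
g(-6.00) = 20.99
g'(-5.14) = -4.49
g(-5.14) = 17.07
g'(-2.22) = -3.96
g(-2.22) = 4.74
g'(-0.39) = -3.63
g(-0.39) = -2.21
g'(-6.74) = -4.77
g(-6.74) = 24.47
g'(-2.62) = -4.03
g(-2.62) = 6.33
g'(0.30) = -3.51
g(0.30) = -4.67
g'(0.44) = -3.48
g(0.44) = -5.16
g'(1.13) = -3.36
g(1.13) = -7.52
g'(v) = 0.18*v - 3.56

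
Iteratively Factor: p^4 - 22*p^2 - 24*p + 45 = (p + 3)*(p^3 - 3*p^2 - 13*p + 15) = (p - 5)*(p + 3)*(p^2 + 2*p - 3) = (p - 5)*(p + 3)^2*(p - 1)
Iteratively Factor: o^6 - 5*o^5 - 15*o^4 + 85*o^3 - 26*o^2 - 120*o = (o + 1)*(o^5 - 6*o^4 - 9*o^3 + 94*o^2 - 120*o) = (o - 5)*(o + 1)*(o^4 - o^3 - 14*o^2 + 24*o) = o*(o - 5)*(o + 1)*(o^3 - o^2 - 14*o + 24) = o*(o - 5)*(o - 3)*(o + 1)*(o^2 + 2*o - 8) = o*(o - 5)*(o - 3)*(o - 2)*(o + 1)*(o + 4)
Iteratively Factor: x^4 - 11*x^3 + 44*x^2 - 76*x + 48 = (x - 2)*(x^3 - 9*x^2 + 26*x - 24) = (x - 3)*(x - 2)*(x^2 - 6*x + 8) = (x - 4)*(x - 3)*(x - 2)*(x - 2)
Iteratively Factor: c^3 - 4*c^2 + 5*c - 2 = (c - 2)*(c^2 - 2*c + 1) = (c - 2)*(c - 1)*(c - 1)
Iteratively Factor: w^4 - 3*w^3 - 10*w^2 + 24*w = (w)*(w^3 - 3*w^2 - 10*w + 24) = w*(w + 3)*(w^2 - 6*w + 8) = w*(w - 4)*(w + 3)*(w - 2)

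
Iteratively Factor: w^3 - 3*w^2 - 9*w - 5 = (w + 1)*(w^2 - 4*w - 5) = (w - 5)*(w + 1)*(w + 1)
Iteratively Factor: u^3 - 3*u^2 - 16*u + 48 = (u + 4)*(u^2 - 7*u + 12) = (u - 3)*(u + 4)*(u - 4)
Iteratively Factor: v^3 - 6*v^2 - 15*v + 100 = (v + 4)*(v^2 - 10*v + 25) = (v - 5)*(v + 4)*(v - 5)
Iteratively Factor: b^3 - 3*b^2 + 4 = (b + 1)*(b^2 - 4*b + 4) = (b - 2)*(b + 1)*(b - 2)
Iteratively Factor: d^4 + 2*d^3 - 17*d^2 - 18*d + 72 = (d - 3)*(d^3 + 5*d^2 - 2*d - 24) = (d - 3)*(d + 4)*(d^2 + d - 6) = (d - 3)*(d + 3)*(d + 4)*(d - 2)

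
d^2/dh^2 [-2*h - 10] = 0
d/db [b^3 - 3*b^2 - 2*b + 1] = 3*b^2 - 6*b - 2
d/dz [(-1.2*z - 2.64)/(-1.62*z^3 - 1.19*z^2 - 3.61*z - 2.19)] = (1.944*z^3 + 1.428*z^2 + 4.332*z - (1.2*z + 2.64)*(4.86*z^2 + 2.38*z + 3.61) + 2.628)/(1.62*z^3 + 1.19*z^2 + 3.61*z + 2.19)^2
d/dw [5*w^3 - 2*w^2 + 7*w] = 15*w^2 - 4*w + 7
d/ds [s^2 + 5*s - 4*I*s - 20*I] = 2*s + 5 - 4*I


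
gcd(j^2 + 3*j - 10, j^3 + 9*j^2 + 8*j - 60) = j^2 + 3*j - 10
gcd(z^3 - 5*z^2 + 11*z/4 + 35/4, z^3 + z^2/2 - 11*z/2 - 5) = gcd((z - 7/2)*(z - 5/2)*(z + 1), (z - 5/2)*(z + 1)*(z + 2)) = z^2 - 3*z/2 - 5/2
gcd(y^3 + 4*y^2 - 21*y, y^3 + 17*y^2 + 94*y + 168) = y + 7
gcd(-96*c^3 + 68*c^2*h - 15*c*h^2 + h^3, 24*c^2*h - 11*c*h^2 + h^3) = 24*c^2 - 11*c*h + h^2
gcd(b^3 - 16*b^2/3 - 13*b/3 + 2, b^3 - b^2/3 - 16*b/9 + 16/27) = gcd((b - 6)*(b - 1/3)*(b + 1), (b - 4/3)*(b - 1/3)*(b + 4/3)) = b - 1/3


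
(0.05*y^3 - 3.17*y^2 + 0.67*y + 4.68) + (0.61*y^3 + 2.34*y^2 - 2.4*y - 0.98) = 0.66*y^3 - 0.83*y^2 - 1.73*y + 3.7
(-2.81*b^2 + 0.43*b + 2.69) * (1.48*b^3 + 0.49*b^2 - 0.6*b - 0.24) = -4.1588*b^5 - 0.7405*b^4 + 5.8779*b^3 + 1.7345*b^2 - 1.7172*b - 0.6456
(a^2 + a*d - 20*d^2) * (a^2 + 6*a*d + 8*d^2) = a^4 + 7*a^3*d - 6*a^2*d^2 - 112*a*d^3 - 160*d^4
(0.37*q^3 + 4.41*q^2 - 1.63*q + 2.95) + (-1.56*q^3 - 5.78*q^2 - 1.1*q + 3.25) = -1.19*q^3 - 1.37*q^2 - 2.73*q + 6.2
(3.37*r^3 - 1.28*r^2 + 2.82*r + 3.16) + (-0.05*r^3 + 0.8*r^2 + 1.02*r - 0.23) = 3.32*r^3 - 0.48*r^2 + 3.84*r + 2.93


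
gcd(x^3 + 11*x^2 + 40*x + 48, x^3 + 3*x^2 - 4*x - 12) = x + 3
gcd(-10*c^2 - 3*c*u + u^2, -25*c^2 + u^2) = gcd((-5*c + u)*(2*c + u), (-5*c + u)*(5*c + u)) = -5*c + u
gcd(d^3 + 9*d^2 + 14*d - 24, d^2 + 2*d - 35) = 1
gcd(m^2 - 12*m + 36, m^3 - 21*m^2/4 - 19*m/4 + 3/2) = m - 6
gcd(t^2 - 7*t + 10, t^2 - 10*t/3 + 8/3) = t - 2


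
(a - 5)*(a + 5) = a^2 - 25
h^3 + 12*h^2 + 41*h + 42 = (h + 2)*(h + 3)*(h + 7)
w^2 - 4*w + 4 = (w - 2)^2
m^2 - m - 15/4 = (m - 5/2)*(m + 3/2)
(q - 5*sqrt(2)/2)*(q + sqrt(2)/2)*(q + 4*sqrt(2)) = q^3 + 2*sqrt(2)*q^2 - 37*q/2 - 10*sqrt(2)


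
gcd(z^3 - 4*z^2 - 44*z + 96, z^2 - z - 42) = z + 6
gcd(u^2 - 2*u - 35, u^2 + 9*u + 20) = u + 5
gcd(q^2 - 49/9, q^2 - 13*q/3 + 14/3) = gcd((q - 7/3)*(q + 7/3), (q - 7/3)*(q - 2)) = q - 7/3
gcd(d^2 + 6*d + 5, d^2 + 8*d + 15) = d + 5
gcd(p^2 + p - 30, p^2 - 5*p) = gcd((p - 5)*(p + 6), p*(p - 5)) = p - 5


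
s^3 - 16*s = s*(s - 4)*(s + 4)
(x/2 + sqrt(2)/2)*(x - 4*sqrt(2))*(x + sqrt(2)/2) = x^3/2 - 5*sqrt(2)*x^2/4 - 11*x/2 - 2*sqrt(2)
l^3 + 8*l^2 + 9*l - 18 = (l - 1)*(l + 3)*(l + 6)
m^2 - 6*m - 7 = (m - 7)*(m + 1)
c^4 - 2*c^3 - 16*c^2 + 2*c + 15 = (c - 5)*(c - 1)*(c + 1)*(c + 3)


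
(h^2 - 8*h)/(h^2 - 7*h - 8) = h/(h + 1)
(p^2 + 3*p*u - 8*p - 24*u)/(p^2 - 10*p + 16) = (p + 3*u)/(p - 2)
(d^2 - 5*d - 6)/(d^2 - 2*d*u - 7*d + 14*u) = (d^2 - 5*d - 6)/(d^2 - 2*d*u - 7*d + 14*u)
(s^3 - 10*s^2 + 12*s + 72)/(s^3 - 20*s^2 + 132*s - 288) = (s + 2)/(s - 8)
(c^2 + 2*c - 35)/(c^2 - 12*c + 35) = (c + 7)/(c - 7)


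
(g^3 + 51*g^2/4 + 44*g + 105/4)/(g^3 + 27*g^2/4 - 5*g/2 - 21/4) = (g + 5)/(g - 1)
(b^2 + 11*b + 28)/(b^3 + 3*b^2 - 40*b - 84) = (b + 4)/(b^2 - 4*b - 12)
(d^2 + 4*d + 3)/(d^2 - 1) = (d + 3)/(d - 1)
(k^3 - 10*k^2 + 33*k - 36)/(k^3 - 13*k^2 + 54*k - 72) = (k - 3)/(k - 6)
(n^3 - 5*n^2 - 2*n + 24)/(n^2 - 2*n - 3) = (n^2 - 2*n - 8)/(n + 1)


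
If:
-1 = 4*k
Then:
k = -1/4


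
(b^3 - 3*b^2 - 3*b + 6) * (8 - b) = -b^4 + 11*b^3 - 21*b^2 - 30*b + 48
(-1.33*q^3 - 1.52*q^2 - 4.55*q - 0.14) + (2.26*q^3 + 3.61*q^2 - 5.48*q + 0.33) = 0.93*q^3 + 2.09*q^2 - 10.03*q + 0.19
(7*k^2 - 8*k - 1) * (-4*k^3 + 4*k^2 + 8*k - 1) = -28*k^5 + 60*k^4 + 28*k^3 - 75*k^2 + 1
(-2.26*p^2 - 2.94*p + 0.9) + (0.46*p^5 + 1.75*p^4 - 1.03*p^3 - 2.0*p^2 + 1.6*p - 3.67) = 0.46*p^5 + 1.75*p^4 - 1.03*p^3 - 4.26*p^2 - 1.34*p - 2.77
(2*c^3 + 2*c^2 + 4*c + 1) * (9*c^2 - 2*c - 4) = 18*c^5 + 14*c^4 + 24*c^3 - 7*c^2 - 18*c - 4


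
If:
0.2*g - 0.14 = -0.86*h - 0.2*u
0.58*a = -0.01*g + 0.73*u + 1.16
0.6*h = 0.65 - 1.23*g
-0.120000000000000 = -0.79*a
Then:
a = 0.15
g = 0.32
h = 0.43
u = -1.46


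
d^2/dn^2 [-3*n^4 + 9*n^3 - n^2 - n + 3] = -36*n^2 + 54*n - 2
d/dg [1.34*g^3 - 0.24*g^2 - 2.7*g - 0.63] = 4.02*g^2 - 0.48*g - 2.7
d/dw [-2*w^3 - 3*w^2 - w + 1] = -6*w^2 - 6*w - 1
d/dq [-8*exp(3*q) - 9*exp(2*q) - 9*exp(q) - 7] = (-24*exp(2*q) - 18*exp(q) - 9)*exp(q)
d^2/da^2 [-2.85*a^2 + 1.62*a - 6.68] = -5.70000000000000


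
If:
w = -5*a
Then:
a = -w/5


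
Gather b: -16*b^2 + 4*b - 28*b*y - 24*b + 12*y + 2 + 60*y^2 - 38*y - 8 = -16*b^2 + b*(-28*y - 20) + 60*y^2 - 26*y - 6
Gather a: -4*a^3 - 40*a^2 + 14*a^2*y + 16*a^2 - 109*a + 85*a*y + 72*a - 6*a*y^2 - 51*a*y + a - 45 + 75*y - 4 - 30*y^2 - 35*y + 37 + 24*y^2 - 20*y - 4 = -4*a^3 + a^2*(14*y - 24) + a*(-6*y^2 + 34*y - 36) - 6*y^2 + 20*y - 16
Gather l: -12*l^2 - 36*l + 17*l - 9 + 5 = -12*l^2 - 19*l - 4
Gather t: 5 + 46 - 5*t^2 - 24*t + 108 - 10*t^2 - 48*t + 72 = -15*t^2 - 72*t + 231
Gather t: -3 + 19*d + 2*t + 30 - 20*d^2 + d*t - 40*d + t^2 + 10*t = -20*d^2 - 21*d + t^2 + t*(d + 12) + 27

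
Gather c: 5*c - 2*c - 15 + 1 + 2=3*c - 12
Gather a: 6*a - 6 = 6*a - 6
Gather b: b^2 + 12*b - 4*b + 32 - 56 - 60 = b^2 + 8*b - 84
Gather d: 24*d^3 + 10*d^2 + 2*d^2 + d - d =24*d^3 + 12*d^2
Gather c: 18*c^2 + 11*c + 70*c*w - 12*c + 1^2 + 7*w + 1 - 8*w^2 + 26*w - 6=18*c^2 + c*(70*w - 1) - 8*w^2 + 33*w - 4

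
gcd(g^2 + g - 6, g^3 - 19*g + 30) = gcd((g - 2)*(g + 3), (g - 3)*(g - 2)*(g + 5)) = g - 2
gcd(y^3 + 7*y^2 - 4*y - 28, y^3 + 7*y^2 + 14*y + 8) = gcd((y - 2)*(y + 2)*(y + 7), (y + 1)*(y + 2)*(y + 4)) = y + 2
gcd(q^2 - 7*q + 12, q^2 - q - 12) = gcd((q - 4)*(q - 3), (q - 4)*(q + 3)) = q - 4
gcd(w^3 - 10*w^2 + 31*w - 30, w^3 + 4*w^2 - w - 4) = 1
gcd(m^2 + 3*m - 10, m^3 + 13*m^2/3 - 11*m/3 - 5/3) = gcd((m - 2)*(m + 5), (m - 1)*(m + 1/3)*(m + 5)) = m + 5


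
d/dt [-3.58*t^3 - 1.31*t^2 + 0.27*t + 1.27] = -10.74*t^2 - 2.62*t + 0.27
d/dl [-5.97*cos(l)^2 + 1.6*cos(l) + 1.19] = (11.94*cos(l) - 1.6)*sin(l)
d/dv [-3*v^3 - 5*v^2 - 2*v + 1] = -9*v^2 - 10*v - 2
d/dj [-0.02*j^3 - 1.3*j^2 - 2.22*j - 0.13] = -0.06*j^2 - 2.6*j - 2.22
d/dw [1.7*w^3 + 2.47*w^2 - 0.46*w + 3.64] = 5.1*w^2 + 4.94*w - 0.46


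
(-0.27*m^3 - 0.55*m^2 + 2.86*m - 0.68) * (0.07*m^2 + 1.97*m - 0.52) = -0.0189*m^5 - 0.5704*m^4 - 0.7429*m^3 + 5.8726*m^2 - 2.8268*m + 0.3536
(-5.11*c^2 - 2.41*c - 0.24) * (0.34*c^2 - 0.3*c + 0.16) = -1.7374*c^4 + 0.7136*c^3 - 0.1762*c^2 - 0.3136*c - 0.0384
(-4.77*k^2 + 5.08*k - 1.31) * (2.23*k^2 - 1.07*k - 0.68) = -10.6371*k^4 + 16.4323*k^3 - 5.1133*k^2 - 2.0527*k + 0.8908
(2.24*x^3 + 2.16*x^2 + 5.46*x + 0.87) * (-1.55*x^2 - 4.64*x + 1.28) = -3.472*x^5 - 13.7416*x^4 - 15.6182*x^3 - 23.9181*x^2 + 2.952*x + 1.1136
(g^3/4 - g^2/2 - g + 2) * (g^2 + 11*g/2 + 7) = g^5/4 + 7*g^4/8 - 2*g^3 - 7*g^2 + 4*g + 14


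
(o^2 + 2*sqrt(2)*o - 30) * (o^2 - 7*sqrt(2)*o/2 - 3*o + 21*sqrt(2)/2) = o^4 - 3*o^3 - 3*sqrt(2)*o^3/2 - 44*o^2 + 9*sqrt(2)*o^2/2 + 132*o + 105*sqrt(2)*o - 315*sqrt(2)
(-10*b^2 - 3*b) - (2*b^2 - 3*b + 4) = -12*b^2 - 4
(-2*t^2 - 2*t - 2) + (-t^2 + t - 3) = -3*t^2 - t - 5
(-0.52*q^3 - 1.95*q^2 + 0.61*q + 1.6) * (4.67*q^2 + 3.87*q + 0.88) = -2.4284*q^5 - 11.1189*q^4 - 5.1554*q^3 + 8.1167*q^2 + 6.7288*q + 1.408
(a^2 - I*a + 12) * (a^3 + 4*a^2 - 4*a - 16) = a^5 + 4*a^4 - I*a^4 + 8*a^3 - 4*I*a^3 + 32*a^2 + 4*I*a^2 - 48*a + 16*I*a - 192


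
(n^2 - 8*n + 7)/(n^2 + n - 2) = (n - 7)/(n + 2)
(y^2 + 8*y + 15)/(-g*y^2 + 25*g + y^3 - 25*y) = (y + 3)/(-g*y + 5*g + y^2 - 5*y)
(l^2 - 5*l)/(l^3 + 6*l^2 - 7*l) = (l - 5)/(l^2 + 6*l - 7)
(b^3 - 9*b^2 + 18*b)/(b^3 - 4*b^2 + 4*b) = (b^2 - 9*b + 18)/(b^2 - 4*b + 4)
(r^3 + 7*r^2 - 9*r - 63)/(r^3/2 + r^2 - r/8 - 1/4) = 8*(r^3 + 7*r^2 - 9*r - 63)/(4*r^3 + 8*r^2 - r - 2)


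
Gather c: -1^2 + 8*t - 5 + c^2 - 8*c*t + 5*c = c^2 + c*(5 - 8*t) + 8*t - 6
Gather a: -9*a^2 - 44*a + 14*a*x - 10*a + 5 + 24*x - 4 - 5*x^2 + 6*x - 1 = -9*a^2 + a*(14*x - 54) - 5*x^2 + 30*x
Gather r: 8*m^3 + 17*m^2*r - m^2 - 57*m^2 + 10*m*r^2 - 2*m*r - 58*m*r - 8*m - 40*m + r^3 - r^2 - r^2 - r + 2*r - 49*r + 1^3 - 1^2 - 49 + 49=8*m^3 - 58*m^2 - 48*m + r^3 + r^2*(10*m - 2) + r*(17*m^2 - 60*m - 48)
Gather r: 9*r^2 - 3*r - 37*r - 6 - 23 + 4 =9*r^2 - 40*r - 25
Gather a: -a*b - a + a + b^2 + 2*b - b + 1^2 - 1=-a*b + b^2 + b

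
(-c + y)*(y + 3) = -c*y - 3*c + y^2 + 3*y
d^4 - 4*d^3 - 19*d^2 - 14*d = d*(d - 7)*(d + 1)*(d + 2)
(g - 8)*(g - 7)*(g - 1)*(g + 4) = g^4 - 12*g^3 + 7*g^2 + 228*g - 224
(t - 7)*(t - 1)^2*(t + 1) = t^4 - 8*t^3 + 6*t^2 + 8*t - 7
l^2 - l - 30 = (l - 6)*(l + 5)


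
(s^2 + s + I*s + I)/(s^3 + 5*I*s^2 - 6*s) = (s^2 + s + I*s + I)/(s*(s^2 + 5*I*s - 6))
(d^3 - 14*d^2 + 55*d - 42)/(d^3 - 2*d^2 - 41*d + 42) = (d - 6)/(d + 6)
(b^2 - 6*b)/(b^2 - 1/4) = 4*b*(b - 6)/(4*b^2 - 1)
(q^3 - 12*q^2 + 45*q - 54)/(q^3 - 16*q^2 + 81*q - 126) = (q - 3)/(q - 7)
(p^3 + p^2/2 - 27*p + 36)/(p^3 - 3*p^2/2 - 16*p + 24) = (p + 6)/(p + 4)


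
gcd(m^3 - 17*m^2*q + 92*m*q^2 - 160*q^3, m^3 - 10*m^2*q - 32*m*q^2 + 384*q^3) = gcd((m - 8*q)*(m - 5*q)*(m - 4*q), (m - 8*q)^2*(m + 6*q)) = -m + 8*q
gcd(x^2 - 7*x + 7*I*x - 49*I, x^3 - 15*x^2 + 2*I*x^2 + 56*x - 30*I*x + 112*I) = x - 7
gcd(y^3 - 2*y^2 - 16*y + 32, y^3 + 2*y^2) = 1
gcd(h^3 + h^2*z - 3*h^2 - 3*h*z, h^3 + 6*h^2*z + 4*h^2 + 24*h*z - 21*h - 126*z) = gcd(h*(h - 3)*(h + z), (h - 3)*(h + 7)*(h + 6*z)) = h - 3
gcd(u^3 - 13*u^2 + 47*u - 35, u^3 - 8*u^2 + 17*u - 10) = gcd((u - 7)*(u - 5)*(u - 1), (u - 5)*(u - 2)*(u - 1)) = u^2 - 6*u + 5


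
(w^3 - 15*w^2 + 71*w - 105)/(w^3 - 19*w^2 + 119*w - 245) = (w - 3)/(w - 7)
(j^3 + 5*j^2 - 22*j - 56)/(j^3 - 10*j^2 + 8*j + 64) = (j + 7)/(j - 8)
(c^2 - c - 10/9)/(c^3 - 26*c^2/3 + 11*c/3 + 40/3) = (c + 2/3)/(c^2 - 7*c - 8)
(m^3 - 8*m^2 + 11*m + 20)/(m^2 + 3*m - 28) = (m^2 - 4*m - 5)/(m + 7)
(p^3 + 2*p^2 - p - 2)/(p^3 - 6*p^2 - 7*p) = (p^2 + p - 2)/(p*(p - 7))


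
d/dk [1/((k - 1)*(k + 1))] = -2*k/(k^4 - 2*k^2 + 1)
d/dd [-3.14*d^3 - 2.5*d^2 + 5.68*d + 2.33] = -9.42*d^2 - 5.0*d + 5.68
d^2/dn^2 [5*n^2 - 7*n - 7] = 10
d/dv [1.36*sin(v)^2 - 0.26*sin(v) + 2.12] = (2.72*sin(v) - 0.26)*cos(v)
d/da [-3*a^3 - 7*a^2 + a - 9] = -9*a^2 - 14*a + 1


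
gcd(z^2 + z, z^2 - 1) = z + 1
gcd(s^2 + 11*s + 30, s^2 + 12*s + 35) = s + 5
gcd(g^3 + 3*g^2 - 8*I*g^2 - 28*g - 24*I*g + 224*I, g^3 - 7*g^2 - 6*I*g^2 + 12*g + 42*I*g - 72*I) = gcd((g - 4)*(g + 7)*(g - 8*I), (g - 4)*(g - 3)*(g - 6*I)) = g - 4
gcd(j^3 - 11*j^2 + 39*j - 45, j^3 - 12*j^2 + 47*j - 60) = j^2 - 8*j + 15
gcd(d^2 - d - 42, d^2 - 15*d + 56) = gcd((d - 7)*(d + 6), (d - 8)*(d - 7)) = d - 7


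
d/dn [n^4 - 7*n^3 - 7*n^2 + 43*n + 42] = 4*n^3 - 21*n^2 - 14*n + 43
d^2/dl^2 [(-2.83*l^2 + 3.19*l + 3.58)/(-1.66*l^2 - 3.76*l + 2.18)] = (-52.908184*l^3 + 2.256936*l^2 - 203.3334*l - 152.532824)/(4.574296*l^6 + 31.083168*l^5 + 52.383624*l^4 - 28.482752*l^3 - 68.792952*l^2 + 53.607072*l - 10.360232)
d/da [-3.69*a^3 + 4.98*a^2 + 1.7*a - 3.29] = -11.07*a^2 + 9.96*a + 1.7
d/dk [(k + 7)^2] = 2*k + 14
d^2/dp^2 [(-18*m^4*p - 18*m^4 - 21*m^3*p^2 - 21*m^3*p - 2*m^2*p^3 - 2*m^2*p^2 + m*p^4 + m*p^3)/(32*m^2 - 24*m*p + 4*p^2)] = m*(-2208*m^6 + 48*m^5*p - 1640*m^5 + 1176*m^4*p^2 + 1020*m^4*p - 584*m^3*p^3 - 150*m^3*p^2 + 132*m^2*p^4 - 5*m^2*p^3 - 18*m*p^5 + p^6)/(2*(512*m^6 - 1152*m^5*p + 1056*m^4*p^2 - 504*m^3*p^3 + 132*m^2*p^4 - 18*m*p^5 + p^6))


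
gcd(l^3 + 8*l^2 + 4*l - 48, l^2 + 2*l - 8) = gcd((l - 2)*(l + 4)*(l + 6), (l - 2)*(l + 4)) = l^2 + 2*l - 8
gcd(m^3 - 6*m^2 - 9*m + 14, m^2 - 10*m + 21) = m - 7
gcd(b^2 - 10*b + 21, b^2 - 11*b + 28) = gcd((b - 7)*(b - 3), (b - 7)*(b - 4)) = b - 7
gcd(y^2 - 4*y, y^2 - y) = y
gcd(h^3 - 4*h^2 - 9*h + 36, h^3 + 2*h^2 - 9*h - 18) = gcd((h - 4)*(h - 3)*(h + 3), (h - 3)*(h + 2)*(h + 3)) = h^2 - 9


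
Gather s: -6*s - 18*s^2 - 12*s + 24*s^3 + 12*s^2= 24*s^3 - 6*s^2 - 18*s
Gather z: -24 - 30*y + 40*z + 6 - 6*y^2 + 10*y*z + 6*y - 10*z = -6*y^2 - 24*y + z*(10*y + 30) - 18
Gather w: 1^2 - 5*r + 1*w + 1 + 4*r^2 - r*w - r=4*r^2 - 6*r + w*(1 - r) + 2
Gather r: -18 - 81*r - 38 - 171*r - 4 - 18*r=-270*r - 60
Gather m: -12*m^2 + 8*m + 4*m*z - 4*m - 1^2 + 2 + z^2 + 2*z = -12*m^2 + m*(4*z + 4) + z^2 + 2*z + 1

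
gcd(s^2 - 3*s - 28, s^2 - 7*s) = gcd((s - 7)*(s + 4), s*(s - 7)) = s - 7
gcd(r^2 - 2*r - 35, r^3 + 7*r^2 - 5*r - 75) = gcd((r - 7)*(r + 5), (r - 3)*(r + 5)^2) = r + 5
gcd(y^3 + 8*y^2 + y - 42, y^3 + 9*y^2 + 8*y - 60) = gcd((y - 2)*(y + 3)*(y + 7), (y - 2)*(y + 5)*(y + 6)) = y - 2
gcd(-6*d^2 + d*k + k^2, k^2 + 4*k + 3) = 1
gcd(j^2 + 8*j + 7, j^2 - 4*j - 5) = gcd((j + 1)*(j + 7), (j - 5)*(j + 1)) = j + 1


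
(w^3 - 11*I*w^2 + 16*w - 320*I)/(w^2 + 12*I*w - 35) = (w^2 - 16*I*w - 64)/(w + 7*I)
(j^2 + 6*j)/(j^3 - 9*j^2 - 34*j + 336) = j/(j^2 - 15*j + 56)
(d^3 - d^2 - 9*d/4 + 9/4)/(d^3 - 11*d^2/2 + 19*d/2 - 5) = (4*d^2 - 9)/(2*(2*d^2 - 9*d + 10))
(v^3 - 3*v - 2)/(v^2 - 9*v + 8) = (v^3 - 3*v - 2)/(v^2 - 9*v + 8)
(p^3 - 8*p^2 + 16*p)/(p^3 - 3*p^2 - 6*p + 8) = p*(p - 4)/(p^2 + p - 2)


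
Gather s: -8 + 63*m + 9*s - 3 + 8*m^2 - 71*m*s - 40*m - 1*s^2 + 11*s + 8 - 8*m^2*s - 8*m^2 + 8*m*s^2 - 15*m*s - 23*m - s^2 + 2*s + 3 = s^2*(8*m - 2) + s*(-8*m^2 - 86*m + 22)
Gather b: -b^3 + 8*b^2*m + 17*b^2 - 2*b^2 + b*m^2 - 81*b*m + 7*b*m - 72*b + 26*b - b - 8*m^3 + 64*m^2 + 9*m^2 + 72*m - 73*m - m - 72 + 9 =-b^3 + b^2*(8*m + 15) + b*(m^2 - 74*m - 47) - 8*m^3 + 73*m^2 - 2*m - 63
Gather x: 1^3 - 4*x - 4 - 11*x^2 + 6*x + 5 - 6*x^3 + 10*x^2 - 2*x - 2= -6*x^3 - x^2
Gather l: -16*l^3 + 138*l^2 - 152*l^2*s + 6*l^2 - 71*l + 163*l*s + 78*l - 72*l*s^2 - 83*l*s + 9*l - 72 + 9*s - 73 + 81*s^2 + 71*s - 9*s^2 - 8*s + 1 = -16*l^3 + l^2*(144 - 152*s) + l*(-72*s^2 + 80*s + 16) + 72*s^2 + 72*s - 144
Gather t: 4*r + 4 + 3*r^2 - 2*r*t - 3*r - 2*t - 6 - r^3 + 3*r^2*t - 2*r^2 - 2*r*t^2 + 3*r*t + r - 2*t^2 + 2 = -r^3 + r^2 + 2*r + t^2*(-2*r - 2) + t*(3*r^2 + r - 2)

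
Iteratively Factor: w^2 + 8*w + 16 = (w + 4)*(w + 4)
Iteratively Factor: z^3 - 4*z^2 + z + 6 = (z - 3)*(z^2 - z - 2) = (z - 3)*(z + 1)*(z - 2)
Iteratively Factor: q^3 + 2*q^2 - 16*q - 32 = (q + 2)*(q^2 - 16) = (q - 4)*(q + 2)*(q + 4)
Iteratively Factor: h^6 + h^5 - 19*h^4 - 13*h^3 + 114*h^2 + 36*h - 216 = (h - 2)*(h^5 + 3*h^4 - 13*h^3 - 39*h^2 + 36*h + 108) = (h - 2)^2*(h^4 + 5*h^3 - 3*h^2 - 45*h - 54) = (h - 2)^2*(h + 3)*(h^3 + 2*h^2 - 9*h - 18) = (h - 2)^2*(h + 3)^2*(h^2 - h - 6) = (h - 2)^2*(h + 2)*(h + 3)^2*(h - 3)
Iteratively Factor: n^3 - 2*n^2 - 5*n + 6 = (n + 2)*(n^2 - 4*n + 3) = (n - 1)*(n + 2)*(n - 3)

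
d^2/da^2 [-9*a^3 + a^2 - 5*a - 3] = 2 - 54*a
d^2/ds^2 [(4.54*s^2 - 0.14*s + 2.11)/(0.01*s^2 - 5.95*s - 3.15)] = (-4.33680868994202e-19*s^4 + 0.540232*s^3 + 0.85932600000001*s^2 - 0.779730000000038*s + 244.87568)/(1.0e-6*s^6 - 0.001785*s^5 + 1.06113*s^4 - 209.520325*s^3 - 334.25595*s^2 - 177.116625*s - 31.255875)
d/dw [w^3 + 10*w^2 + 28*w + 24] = 3*w^2 + 20*w + 28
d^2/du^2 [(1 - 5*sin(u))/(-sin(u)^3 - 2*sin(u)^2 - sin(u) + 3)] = (-20*sin(u)^7 - 21*sin(u)^6 + 52*sin(u)^5 - 119*sin(u)^4 - 149*sin(u)^3 + 160*sin(u)^2 + 108*sin(u) + 16)/(sin(u)^3 + 2*sin(u)^2 + sin(u) - 3)^3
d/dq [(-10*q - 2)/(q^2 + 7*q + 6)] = 2*(5*q^2 + 2*q - 23)/(q^4 + 14*q^3 + 61*q^2 + 84*q + 36)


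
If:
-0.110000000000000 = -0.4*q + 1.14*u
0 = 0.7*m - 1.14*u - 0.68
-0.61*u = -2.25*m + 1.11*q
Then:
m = 29.01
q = 49.35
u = 17.22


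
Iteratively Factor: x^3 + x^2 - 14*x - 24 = (x + 2)*(x^2 - x - 12) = (x - 4)*(x + 2)*(x + 3)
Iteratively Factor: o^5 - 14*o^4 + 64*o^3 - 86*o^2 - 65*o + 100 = (o - 5)*(o^4 - 9*o^3 + 19*o^2 + 9*o - 20) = (o - 5)*(o - 4)*(o^3 - 5*o^2 - o + 5) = (o - 5)*(o - 4)*(o + 1)*(o^2 - 6*o + 5) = (o - 5)*(o - 4)*(o - 1)*(o + 1)*(o - 5)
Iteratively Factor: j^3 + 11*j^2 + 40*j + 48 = (j + 4)*(j^2 + 7*j + 12) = (j + 4)^2*(j + 3)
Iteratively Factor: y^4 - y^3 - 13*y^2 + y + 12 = (y + 3)*(y^3 - 4*y^2 - y + 4) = (y - 4)*(y + 3)*(y^2 - 1) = (y - 4)*(y - 1)*(y + 3)*(y + 1)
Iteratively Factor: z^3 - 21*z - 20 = (z - 5)*(z^2 + 5*z + 4) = (z - 5)*(z + 1)*(z + 4)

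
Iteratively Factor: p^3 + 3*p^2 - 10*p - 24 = (p + 2)*(p^2 + p - 12) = (p - 3)*(p + 2)*(p + 4)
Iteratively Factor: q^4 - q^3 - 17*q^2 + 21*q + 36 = (q - 3)*(q^3 + 2*q^2 - 11*q - 12) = (q - 3)*(q + 1)*(q^2 + q - 12) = (q - 3)*(q + 1)*(q + 4)*(q - 3)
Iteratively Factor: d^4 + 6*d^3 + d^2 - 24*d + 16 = (d + 4)*(d^3 + 2*d^2 - 7*d + 4) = (d + 4)^2*(d^2 - 2*d + 1) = (d - 1)*(d + 4)^2*(d - 1)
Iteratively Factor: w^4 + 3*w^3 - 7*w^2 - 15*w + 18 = (w + 3)*(w^3 - 7*w + 6) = (w - 1)*(w + 3)*(w^2 + w - 6) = (w - 1)*(w + 3)^2*(w - 2)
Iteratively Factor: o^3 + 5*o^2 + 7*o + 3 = (o + 1)*(o^2 + 4*o + 3) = (o + 1)*(o + 3)*(o + 1)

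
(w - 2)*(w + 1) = w^2 - w - 2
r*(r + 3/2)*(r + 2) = r^3 + 7*r^2/2 + 3*r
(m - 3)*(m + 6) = m^2 + 3*m - 18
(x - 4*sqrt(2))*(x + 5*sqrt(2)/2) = x^2 - 3*sqrt(2)*x/2 - 20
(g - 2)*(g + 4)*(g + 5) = g^3 + 7*g^2 + 2*g - 40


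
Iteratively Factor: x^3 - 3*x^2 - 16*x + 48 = (x - 3)*(x^2 - 16) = (x - 4)*(x - 3)*(x + 4)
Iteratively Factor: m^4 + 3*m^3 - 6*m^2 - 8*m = (m + 4)*(m^3 - m^2 - 2*m) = m*(m + 4)*(m^2 - m - 2) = m*(m - 2)*(m + 4)*(m + 1)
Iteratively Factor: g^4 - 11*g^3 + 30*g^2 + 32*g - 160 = (g - 4)*(g^3 - 7*g^2 + 2*g + 40) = (g - 4)*(g + 2)*(g^2 - 9*g + 20) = (g - 5)*(g - 4)*(g + 2)*(g - 4)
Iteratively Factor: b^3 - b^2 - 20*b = (b + 4)*(b^2 - 5*b) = (b - 5)*(b + 4)*(b)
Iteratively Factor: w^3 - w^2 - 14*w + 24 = (w - 3)*(w^2 + 2*w - 8) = (w - 3)*(w + 4)*(w - 2)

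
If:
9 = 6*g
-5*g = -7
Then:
No Solution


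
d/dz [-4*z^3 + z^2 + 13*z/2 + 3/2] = -12*z^2 + 2*z + 13/2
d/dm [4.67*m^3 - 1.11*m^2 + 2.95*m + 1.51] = 14.01*m^2 - 2.22*m + 2.95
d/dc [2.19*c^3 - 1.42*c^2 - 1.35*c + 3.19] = 6.57*c^2 - 2.84*c - 1.35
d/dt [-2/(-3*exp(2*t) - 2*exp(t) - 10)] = (-12*exp(t) - 4)*exp(t)/(3*exp(2*t) + 2*exp(t) + 10)^2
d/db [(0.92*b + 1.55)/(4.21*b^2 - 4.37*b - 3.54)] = (-3.8732*b^2 - 13.051*b + 3.5167)/(17.7241*b^4 - 36.7954*b^3 - 10.7099*b^2 + 30.9396*b + 12.5316)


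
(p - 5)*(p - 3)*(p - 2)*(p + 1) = p^4 - 9*p^3 + 21*p^2 + p - 30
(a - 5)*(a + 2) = a^2 - 3*a - 10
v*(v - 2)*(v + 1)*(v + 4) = v^4 + 3*v^3 - 6*v^2 - 8*v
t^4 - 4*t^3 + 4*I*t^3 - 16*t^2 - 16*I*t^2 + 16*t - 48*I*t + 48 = (t - 6)*(t + 2)*(t + 2*I)^2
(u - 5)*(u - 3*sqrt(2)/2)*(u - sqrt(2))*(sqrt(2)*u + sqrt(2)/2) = sqrt(2)*u^4 - 9*sqrt(2)*u^3/2 - 5*u^3 + sqrt(2)*u^2/2 + 45*u^2/2 - 27*sqrt(2)*u/2 + 25*u/2 - 15*sqrt(2)/2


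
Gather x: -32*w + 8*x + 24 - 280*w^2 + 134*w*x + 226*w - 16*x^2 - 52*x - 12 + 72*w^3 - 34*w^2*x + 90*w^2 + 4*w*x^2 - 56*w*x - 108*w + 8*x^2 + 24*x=72*w^3 - 190*w^2 + 86*w + x^2*(4*w - 8) + x*(-34*w^2 + 78*w - 20) + 12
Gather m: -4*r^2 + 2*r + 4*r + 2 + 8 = -4*r^2 + 6*r + 10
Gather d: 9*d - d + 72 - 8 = 8*d + 64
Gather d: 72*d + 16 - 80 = 72*d - 64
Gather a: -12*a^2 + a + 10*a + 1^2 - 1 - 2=-12*a^2 + 11*a - 2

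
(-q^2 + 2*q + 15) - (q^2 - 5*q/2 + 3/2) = -2*q^2 + 9*q/2 + 27/2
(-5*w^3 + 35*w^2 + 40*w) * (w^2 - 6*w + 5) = -5*w^5 + 65*w^4 - 195*w^3 - 65*w^2 + 200*w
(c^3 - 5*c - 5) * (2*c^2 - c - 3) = 2*c^5 - c^4 - 13*c^3 - 5*c^2 + 20*c + 15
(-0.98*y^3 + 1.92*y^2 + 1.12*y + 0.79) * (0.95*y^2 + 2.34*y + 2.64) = -0.931*y^5 - 0.4692*y^4 + 2.9696*y^3 + 8.4401*y^2 + 4.8054*y + 2.0856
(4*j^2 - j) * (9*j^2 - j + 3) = 36*j^4 - 13*j^3 + 13*j^2 - 3*j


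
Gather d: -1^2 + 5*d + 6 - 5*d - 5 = 0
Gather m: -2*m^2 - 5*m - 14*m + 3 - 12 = -2*m^2 - 19*m - 9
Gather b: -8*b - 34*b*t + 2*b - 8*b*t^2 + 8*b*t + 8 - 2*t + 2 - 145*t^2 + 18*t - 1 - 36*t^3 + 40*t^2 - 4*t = b*(-8*t^2 - 26*t - 6) - 36*t^3 - 105*t^2 + 12*t + 9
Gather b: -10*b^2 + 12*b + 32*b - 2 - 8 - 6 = -10*b^2 + 44*b - 16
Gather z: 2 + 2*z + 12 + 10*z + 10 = 12*z + 24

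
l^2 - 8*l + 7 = (l - 7)*(l - 1)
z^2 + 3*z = z*(z + 3)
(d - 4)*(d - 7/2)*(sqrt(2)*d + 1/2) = sqrt(2)*d^3 - 15*sqrt(2)*d^2/2 + d^2/2 - 15*d/4 + 14*sqrt(2)*d + 7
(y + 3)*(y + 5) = y^2 + 8*y + 15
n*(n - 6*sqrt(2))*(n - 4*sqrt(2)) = n^3 - 10*sqrt(2)*n^2 + 48*n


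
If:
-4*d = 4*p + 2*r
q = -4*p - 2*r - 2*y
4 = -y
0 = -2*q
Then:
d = -2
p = 2 - r/2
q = 0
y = -4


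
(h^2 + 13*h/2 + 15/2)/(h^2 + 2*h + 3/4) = 2*(h + 5)/(2*h + 1)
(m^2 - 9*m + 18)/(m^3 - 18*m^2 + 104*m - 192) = (m - 3)/(m^2 - 12*m + 32)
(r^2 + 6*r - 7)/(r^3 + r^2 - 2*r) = (r + 7)/(r*(r + 2))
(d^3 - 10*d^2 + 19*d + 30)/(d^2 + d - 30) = (d^2 - 5*d - 6)/(d + 6)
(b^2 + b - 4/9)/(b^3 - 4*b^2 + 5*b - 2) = (b^2 + b - 4/9)/(b^3 - 4*b^2 + 5*b - 2)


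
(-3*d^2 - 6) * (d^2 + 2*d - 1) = -3*d^4 - 6*d^3 - 3*d^2 - 12*d + 6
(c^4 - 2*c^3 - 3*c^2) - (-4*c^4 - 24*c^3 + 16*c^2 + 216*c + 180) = 5*c^4 + 22*c^3 - 19*c^2 - 216*c - 180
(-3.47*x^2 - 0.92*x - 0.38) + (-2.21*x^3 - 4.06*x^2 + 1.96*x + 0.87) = -2.21*x^3 - 7.53*x^2 + 1.04*x + 0.49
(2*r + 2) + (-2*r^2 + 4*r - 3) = -2*r^2 + 6*r - 1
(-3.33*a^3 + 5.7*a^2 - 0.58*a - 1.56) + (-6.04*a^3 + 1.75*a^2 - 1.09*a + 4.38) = -9.37*a^3 + 7.45*a^2 - 1.67*a + 2.82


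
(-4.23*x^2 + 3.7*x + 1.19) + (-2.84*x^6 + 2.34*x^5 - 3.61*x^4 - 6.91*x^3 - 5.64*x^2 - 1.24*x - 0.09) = -2.84*x^6 + 2.34*x^5 - 3.61*x^4 - 6.91*x^3 - 9.87*x^2 + 2.46*x + 1.1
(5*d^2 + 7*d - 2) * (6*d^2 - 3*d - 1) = 30*d^4 + 27*d^3 - 38*d^2 - d + 2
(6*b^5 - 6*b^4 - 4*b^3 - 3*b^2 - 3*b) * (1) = 6*b^5 - 6*b^4 - 4*b^3 - 3*b^2 - 3*b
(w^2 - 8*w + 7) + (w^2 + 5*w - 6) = 2*w^2 - 3*w + 1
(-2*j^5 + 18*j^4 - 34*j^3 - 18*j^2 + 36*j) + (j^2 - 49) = -2*j^5 + 18*j^4 - 34*j^3 - 17*j^2 + 36*j - 49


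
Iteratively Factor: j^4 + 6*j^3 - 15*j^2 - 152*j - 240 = (j + 3)*(j^3 + 3*j^2 - 24*j - 80) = (j + 3)*(j + 4)*(j^2 - j - 20) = (j - 5)*(j + 3)*(j + 4)*(j + 4)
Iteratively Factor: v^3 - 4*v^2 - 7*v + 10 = (v - 1)*(v^2 - 3*v - 10) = (v - 1)*(v + 2)*(v - 5)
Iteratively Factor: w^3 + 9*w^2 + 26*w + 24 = (w + 4)*(w^2 + 5*w + 6) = (w + 3)*(w + 4)*(w + 2)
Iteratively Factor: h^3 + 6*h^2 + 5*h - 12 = (h - 1)*(h^2 + 7*h + 12) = (h - 1)*(h + 4)*(h + 3)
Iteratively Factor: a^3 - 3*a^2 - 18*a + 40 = (a - 2)*(a^2 - a - 20) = (a - 5)*(a - 2)*(a + 4)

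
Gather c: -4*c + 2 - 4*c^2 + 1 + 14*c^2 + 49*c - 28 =10*c^2 + 45*c - 25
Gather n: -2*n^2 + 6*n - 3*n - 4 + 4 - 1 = -2*n^2 + 3*n - 1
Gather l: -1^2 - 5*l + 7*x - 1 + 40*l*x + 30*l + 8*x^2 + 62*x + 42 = l*(40*x + 25) + 8*x^2 + 69*x + 40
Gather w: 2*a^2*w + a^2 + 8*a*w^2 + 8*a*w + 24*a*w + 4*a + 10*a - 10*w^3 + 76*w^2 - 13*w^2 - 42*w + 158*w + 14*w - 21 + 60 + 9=a^2 + 14*a - 10*w^3 + w^2*(8*a + 63) + w*(2*a^2 + 32*a + 130) + 48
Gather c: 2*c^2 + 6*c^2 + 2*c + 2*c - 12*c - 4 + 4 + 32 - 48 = 8*c^2 - 8*c - 16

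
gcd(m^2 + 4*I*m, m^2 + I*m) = m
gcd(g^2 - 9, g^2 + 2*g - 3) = g + 3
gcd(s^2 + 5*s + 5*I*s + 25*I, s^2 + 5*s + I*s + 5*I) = s + 5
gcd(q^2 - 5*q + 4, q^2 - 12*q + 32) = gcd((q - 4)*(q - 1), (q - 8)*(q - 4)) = q - 4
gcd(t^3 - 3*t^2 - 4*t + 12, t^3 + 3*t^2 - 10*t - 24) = t^2 - t - 6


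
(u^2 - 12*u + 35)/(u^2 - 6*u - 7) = (u - 5)/(u + 1)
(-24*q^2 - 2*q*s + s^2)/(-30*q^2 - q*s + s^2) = (4*q + s)/(5*q + s)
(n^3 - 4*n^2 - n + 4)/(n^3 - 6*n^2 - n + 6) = (n - 4)/(n - 6)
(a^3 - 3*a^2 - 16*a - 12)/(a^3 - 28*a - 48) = (a + 1)/(a + 4)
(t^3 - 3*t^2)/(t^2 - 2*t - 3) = t^2/(t + 1)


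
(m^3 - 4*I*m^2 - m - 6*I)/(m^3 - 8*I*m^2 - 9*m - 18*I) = (m - 2*I)/(m - 6*I)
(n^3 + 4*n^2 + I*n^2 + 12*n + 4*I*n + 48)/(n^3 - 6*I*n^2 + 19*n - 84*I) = (n + 4)/(n - 7*I)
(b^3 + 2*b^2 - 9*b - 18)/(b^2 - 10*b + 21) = (b^2 + 5*b + 6)/(b - 7)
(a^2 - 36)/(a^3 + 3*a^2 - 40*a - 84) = (a + 6)/(a^2 + 9*a + 14)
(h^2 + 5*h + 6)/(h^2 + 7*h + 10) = (h + 3)/(h + 5)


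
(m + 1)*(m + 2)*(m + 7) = m^3 + 10*m^2 + 23*m + 14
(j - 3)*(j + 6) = j^2 + 3*j - 18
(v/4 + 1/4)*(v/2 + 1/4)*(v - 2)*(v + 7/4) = v^4/8 + 5*v^3/32 - 27*v^2/64 - 43*v/64 - 7/32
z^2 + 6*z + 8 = (z + 2)*(z + 4)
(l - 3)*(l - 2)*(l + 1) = l^3 - 4*l^2 + l + 6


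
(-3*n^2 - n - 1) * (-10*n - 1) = 30*n^3 + 13*n^2 + 11*n + 1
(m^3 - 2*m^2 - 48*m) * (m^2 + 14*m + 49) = m^5 + 12*m^4 - 27*m^3 - 770*m^2 - 2352*m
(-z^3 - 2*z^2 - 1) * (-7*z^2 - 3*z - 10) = 7*z^5 + 17*z^4 + 16*z^3 + 27*z^2 + 3*z + 10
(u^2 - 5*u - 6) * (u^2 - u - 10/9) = u^4 - 6*u^3 - 19*u^2/9 + 104*u/9 + 20/3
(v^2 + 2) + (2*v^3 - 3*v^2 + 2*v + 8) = 2*v^3 - 2*v^2 + 2*v + 10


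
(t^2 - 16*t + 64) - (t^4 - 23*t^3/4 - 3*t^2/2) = -t^4 + 23*t^3/4 + 5*t^2/2 - 16*t + 64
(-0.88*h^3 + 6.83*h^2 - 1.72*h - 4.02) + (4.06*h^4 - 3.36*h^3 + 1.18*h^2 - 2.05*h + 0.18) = 4.06*h^4 - 4.24*h^3 + 8.01*h^2 - 3.77*h - 3.84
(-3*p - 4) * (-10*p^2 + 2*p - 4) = 30*p^3 + 34*p^2 + 4*p + 16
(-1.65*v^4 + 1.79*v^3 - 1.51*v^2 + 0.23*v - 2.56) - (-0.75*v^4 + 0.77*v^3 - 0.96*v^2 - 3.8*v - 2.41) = -0.9*v^4 + 1.02*v^3 - 0.55*v^2 + 4.03*v - 0.15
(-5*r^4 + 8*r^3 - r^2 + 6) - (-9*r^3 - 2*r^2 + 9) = -5*r^4 + 17*r^3 + r^2 - 3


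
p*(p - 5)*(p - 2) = p^3 - 7*p^2 + 10*p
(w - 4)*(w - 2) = w^2 - 6*w + 8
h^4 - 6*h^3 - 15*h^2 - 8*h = h*(h - 8)*(h + 1)^2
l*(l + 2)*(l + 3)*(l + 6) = l^4 + 11*l^3 + 36*l^2 + 36*l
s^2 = s^2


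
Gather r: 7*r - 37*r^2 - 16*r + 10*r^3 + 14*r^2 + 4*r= 10*r^3 - 23*r^2 - 5*r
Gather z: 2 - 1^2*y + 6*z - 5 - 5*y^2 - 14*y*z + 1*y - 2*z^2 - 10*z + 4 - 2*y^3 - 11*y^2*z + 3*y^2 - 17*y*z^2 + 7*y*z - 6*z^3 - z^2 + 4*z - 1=-2*y^3 - 2*y^2 - 6*z^3 + z^2*(-17*y - 3) + z*(-11*y^2 - 7*y)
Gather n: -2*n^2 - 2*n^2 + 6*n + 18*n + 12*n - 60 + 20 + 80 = -4*n^2 + 36*n + 40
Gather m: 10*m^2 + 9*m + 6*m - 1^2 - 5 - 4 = 10*m^2 + 15*m - 10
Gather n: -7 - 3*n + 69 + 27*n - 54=24*n + 8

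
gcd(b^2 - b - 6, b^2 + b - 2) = b + 2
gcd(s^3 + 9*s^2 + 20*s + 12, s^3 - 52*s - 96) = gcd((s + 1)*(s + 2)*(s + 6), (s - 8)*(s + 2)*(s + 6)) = s^2 + 8*s + 12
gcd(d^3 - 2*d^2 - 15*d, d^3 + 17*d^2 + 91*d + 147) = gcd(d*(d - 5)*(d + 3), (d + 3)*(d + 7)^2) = d + 3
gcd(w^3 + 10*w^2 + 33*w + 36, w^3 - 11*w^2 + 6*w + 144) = w + 3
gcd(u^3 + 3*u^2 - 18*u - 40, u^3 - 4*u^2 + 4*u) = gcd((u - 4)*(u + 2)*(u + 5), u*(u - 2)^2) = 1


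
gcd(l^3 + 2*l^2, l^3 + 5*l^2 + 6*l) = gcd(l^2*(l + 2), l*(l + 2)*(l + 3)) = l^2 + 2*l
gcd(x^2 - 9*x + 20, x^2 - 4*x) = x - 4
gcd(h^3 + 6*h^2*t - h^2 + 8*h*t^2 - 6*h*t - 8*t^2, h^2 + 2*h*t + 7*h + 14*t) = h + 2*t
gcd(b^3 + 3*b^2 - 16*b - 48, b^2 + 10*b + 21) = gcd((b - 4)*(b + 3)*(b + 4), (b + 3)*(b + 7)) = b + 3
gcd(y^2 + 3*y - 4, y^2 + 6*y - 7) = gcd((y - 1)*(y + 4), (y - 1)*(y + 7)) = y - 1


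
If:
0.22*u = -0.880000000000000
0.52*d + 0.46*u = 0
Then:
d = 3.54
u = -4.00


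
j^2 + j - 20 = (j - 4)*(j + 5)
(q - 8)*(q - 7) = q^2 - 15*q + 56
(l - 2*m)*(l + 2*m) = l^2 - 4*m^2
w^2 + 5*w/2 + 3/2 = (w + 1)*(w + 3/2)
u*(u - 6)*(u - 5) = u^3 - 11*u^2 + 30*u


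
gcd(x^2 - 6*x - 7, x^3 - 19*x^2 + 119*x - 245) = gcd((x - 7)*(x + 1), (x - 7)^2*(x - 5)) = x - 7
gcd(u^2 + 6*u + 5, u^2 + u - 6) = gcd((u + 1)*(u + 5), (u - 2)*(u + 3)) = 1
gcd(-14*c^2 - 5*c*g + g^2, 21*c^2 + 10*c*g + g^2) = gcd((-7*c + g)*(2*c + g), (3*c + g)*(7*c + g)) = 1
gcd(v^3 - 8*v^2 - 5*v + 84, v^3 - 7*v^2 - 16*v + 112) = v^2 - 11*v + 28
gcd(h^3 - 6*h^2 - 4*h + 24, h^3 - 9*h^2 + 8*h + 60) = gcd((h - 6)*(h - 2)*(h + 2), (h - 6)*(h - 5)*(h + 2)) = h^2 - 4*h - 12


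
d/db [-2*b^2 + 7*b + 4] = 7 - 4*b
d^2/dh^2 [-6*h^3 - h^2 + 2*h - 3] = -36*h - 2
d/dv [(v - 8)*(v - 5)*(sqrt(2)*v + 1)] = 3*sqrt(2)*v^2 - 26*sqrt(2)*v + 2*v - 13 + 40*sqrt(2)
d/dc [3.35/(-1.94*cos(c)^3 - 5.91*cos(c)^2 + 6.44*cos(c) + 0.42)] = (-19.497*cos(c)^2 - 39.597*cos(c) + 21.574)*sin(c)/(1.94*cos(c)^3 + 5.91*cos(c)^2 - 6.44*cos(c) - 0.42)^2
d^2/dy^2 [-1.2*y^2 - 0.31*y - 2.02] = -2.40000000000000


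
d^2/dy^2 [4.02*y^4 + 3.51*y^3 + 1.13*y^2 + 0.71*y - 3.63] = 48.24*y^2 + 21.06*y + 2.26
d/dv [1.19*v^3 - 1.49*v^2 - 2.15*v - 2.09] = 3.57*v^2 - 2.98*v - 2.15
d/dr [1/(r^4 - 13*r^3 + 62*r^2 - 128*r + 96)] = (-4*r^3 + 39*r^2 - 124*r + 128)/(r^4 - 13*r^3 + 62*r^2 - 128*r + 96)^2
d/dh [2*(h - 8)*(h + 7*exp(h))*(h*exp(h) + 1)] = 2*(h - 8)*(h + 1)*(h + 7*exp(h))*exp(h) + 2*(h - 8)*(h*exp(h) + 1)*(7*exp(h) + 1) + 2*(h + 7*exp(h))*(h*exp(h) + 1)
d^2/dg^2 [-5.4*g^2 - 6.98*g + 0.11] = -10.8000000000000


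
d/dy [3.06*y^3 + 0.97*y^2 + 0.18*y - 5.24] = 9.18*y^2 + 1.94*y + 0.18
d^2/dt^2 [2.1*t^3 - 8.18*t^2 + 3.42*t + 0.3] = 12.6*t - 16.36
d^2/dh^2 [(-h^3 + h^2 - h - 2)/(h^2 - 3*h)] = 2*(-7*h^3 - 6*h^2 + 18*h - 18)/(h^3*(h^3 - 9*h^2 + 27*h - 27))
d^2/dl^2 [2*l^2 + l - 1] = 4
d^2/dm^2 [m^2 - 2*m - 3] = 2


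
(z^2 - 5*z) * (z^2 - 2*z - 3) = z^4 - 7*z^3 + 7*z^2 + 15*z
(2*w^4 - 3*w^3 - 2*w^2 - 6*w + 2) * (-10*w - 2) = -20*w^5 + 26*w^4 + 26*w^3 + 64*w^2 - 8*w - 4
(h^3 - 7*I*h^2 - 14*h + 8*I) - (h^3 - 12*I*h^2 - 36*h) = 5*I*h^2 + 22*h + 8*I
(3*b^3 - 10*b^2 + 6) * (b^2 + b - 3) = 3*b^5 - 7*b^4 - 19*b^3 + 36*b^2 + 6*b - 18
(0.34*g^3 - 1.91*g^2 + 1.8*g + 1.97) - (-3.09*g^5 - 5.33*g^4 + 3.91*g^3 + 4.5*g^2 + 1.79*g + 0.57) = 3.09*g^5 + 5.33*g^4 - 3.57*g^3 - 6.41*g^2 + 0.01*g + 1.4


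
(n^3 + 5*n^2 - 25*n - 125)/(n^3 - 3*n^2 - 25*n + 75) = (n + 5)/(n - 3)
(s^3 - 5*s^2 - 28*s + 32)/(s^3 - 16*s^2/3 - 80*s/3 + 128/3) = 3*(s - 1)/(3*s - 4)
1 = 1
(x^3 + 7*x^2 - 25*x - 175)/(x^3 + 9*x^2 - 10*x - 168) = (x^2 - 25)/(x^2 + 2*x - 24)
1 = 1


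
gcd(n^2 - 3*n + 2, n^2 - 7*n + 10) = n - 2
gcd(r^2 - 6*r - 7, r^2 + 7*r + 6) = r + 1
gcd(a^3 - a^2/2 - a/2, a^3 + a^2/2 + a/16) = a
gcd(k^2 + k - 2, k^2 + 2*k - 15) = 1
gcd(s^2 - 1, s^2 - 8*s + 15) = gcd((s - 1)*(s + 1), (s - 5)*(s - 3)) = 1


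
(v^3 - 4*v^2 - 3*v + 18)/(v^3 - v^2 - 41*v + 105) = (v^2 - v - 6)/(v^2 + 2*v - 35)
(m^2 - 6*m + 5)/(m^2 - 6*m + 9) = (m^2 - 6*m + 5)/(m^2 - 6*m + 9)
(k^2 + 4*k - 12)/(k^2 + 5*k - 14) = (k + 6)/(k + 7)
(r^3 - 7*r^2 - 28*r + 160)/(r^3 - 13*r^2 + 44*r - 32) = (r + 5)/(r - 1)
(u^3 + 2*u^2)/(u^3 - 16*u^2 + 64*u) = u*(u + 2)/(u^2 - 16*u + 64)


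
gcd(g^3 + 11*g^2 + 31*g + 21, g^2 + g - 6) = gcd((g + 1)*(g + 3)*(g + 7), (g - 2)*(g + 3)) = g + 3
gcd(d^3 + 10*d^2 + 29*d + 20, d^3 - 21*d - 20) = d^2 + 5*d + 4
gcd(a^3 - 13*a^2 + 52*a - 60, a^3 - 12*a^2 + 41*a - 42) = a - 2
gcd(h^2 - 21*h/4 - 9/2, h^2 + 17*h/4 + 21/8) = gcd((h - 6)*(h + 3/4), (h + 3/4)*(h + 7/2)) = h + 3/4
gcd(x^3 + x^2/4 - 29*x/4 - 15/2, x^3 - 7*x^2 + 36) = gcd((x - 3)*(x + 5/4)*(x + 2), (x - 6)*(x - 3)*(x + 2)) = x^2 - x - 6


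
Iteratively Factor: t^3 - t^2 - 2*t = (t)*(t^2 - t - 2) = t*(t + 1)*(t - 2)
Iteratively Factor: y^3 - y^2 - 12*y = (y + 3)*(y^2 - 4*y) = y*(y + 3)*(y - 4)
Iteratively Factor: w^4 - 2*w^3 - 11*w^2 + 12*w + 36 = (w - 3)*(w^3 + w^2 - 8*w - 12) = (w - 3)*(w + 2)*(w^2 - w - 6) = (w - 3)*(w + 2)^2*(w - 3)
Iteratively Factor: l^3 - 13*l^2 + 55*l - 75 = (l - 5)*(l^2 - 8*l + 15) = (l - 5)^2*(l - 3)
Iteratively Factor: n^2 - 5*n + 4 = (n - 1)*(n - 4)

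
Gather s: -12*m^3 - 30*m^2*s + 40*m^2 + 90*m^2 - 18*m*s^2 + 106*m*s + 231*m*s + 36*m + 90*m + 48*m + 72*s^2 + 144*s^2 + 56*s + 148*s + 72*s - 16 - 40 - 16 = -12*m^3 + 130*m^2 + 174*m + s^2*(216 - 18*m) + s*(-30*m^2 + 337*m + 276) - 72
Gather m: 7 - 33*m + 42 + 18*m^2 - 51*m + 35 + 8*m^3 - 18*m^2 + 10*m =8*m^3 - 74*m + 84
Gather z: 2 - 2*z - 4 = -2*z - 2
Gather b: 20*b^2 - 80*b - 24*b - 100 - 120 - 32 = 20*b^2 - 104*b - 252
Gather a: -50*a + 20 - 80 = -50*a - 60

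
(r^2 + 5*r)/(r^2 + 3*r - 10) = r/(r - 2)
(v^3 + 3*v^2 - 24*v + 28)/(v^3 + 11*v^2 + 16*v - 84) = (v - 2)/(v + 6)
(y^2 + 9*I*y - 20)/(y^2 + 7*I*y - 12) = (y + 5*I)/(y + 3*I)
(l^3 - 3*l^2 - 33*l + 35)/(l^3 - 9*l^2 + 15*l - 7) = (l + 5)/(l - 1)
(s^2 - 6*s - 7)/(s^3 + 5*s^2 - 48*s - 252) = (s + 1)/(s^2 + 12*s + 36)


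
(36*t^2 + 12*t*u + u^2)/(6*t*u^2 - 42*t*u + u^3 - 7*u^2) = (6*t + u)/(u*(u - 7))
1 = 1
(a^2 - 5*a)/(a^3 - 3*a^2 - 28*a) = (5 - a)/(-a^2 + 3*a + 28)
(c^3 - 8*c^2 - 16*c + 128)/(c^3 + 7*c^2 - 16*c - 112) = (c - 8)/(c + 7)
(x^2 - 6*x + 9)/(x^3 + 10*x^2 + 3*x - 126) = (x - 3)/(x^2 + 13*x + 42)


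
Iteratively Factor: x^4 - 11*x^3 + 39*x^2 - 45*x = (x - 3)*(x^3 - 8*x^2 + 15*x) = (x - 5)*(x - 3)*(x^2 - 3*x) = (x - 5)*(x - 3)^2*(x)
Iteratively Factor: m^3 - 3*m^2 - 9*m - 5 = (m + 1)*(m^2 - 4*m - 5) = (m + 1)^2*(m - 5)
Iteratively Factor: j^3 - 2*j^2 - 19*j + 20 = (j + 4)*(j^2 - 6*j + 5) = (j - 1)*(j + 4)*(j - 5)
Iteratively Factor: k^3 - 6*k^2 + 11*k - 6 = (k - 2)*(k^2 - 4*k + 3) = (k - 2)*(k - 1)*(k - 3)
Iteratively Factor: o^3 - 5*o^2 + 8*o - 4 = (o - 2)*(o^2 - 3*o + 2) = (o - 2)*(o - 1)*(o - 2)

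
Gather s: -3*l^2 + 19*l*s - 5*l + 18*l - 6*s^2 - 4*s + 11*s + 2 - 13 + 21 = -3*l^2 + 13*l - 6*s^2 + s*(19*l + 7) + 10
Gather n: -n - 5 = -n - 5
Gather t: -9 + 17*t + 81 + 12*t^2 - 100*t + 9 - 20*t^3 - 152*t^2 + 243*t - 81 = -20*t^3 - 140*t^2 + 160*t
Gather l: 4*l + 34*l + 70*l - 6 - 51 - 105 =108*l - 162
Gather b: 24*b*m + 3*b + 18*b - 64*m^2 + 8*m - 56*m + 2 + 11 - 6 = b*(24*m + 21) - 64*m^2 - 48*m + 7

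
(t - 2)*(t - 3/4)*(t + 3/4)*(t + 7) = t^4 + 5*t^3 - 233*t^2/16 - 45*t/16 + 63/8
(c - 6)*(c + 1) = c^2 - 5*c - 6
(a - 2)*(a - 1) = a^2 - 3*a + 2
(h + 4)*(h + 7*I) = h^2 + 4*h + 7*I*h + 28*I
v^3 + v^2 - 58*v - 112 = (v - 8)*(v + 2)*(v + 7)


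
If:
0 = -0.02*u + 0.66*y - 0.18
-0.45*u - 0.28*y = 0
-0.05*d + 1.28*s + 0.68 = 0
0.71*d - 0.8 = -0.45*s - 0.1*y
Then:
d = 1.39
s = -0.48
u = -0.17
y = 0.27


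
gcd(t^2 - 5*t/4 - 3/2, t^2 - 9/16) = t + 3/4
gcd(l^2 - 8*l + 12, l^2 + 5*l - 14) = l - 2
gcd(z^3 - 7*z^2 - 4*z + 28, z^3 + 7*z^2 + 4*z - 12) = z + 2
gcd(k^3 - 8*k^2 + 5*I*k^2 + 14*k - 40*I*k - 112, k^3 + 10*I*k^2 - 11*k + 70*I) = k^2 + 5*I*k + 14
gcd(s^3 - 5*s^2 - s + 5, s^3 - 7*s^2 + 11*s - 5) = s^2 - 6*s + 5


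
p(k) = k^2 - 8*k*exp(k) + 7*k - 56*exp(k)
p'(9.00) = -1101994.41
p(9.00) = -1037050.74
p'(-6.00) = -5.04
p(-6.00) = -6.02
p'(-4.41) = -2.17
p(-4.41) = -11.67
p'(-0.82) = -19.94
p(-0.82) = -26.84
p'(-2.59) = -1.43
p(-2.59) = -14.07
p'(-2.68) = -1.28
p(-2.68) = -13.95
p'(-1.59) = -6.64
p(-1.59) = -17.43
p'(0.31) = -83.02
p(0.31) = -77.47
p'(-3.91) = -1.48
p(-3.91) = -12.58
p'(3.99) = -5169.96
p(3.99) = -4708.66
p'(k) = -8*k*exp(k) + 2*k - 64*exp(k) + 7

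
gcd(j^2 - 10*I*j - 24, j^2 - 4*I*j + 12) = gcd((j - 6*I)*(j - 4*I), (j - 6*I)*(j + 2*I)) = j - 6*I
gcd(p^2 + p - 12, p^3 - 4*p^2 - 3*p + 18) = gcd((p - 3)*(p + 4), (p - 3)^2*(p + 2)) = p - 3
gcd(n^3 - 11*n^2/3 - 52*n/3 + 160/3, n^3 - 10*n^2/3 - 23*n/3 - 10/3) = n - 5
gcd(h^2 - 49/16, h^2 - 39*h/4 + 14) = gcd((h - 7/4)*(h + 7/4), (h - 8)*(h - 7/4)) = h - 7/4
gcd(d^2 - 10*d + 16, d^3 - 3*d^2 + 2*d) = d - 2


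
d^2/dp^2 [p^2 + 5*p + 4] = 2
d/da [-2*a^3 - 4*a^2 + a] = -6*a^2 - 8*a + 1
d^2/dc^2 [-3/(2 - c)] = 6/(c - 2)^3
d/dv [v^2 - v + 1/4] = 2*v - 1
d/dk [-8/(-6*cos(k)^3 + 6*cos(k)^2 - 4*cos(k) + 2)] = 4*(9*cos(k)^2 - 6*cos(k) + 2)*sin(k)/(3*cos(k)^3 - 3*cos(k)^2 + 2*cos(k) - 1)^2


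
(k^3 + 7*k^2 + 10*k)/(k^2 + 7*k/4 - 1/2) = 4*k*(k + 5)/(4*k - 1)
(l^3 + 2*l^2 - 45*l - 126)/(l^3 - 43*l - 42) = (l + 3)/(l + 1)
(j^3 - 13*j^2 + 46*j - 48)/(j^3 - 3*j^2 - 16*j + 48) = (j^2 - 10*j + 16)/(j^2 - 16)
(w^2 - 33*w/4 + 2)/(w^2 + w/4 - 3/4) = (4*w^2 - 33*w + 8)/(4*w^2 + w - 3)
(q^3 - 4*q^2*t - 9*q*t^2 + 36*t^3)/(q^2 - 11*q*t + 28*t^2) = (q^2 - 9*t^2)/(q - 7*t)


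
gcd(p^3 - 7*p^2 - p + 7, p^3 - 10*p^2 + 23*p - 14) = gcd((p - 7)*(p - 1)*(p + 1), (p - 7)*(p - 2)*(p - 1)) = p^2 - 8*p + 7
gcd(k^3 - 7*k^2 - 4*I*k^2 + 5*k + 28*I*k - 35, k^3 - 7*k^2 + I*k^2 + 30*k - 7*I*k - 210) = k^2 + k*(-7 - 5*I) + 35*I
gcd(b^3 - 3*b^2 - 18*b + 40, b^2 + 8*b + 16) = b + 4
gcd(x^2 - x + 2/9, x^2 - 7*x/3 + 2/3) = x - 1/3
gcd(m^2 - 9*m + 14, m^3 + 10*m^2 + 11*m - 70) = m - 2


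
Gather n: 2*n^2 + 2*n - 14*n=2*n^2 - 12*n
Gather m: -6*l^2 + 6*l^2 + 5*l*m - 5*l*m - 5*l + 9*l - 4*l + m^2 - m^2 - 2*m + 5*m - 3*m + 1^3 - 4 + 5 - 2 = 0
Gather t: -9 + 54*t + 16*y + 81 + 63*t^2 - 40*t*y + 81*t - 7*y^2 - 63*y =63*t^2 + t*(135 - 40*y) - 7*y^2 - 47*y + 72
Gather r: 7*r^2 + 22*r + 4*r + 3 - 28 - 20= 7*r^2 + 26*r - 45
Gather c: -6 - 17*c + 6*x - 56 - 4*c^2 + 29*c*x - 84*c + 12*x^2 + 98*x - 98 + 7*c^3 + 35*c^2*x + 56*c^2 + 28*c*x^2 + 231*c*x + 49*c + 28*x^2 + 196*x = 7*c^3 + c^2*(35*x + 52) + c*(28*x^2 + 260*x - 52) + 40*x^2 + 300*x - 160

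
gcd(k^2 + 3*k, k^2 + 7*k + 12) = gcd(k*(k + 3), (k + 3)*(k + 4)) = k + 3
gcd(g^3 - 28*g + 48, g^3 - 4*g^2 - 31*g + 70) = g - 2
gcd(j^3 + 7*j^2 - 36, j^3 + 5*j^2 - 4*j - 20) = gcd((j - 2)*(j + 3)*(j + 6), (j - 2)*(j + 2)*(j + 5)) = j - 2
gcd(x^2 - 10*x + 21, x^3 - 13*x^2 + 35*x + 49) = x - 7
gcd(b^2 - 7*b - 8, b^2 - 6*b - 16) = b - 8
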